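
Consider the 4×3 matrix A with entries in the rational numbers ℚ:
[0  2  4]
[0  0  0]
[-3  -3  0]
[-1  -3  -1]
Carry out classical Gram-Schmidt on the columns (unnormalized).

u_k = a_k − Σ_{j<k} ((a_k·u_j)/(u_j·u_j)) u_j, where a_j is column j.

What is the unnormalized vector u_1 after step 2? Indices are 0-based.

u_1 = (2, 0, 3/5, -9/5)

Step 1: u_0 = a_0 = (0, 0, -3, -1).
Step 2: u_1 = a_1 − (6/5)·u_0 = (2, 0, 3/5, -9/5).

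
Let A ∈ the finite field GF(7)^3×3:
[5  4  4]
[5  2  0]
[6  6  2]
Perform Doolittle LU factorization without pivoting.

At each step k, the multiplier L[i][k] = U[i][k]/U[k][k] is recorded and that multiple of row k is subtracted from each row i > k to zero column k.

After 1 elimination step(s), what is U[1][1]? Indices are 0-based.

[col 0] pivot 5
  R1 -= 1*R0 → (0, 5, 3)  (L[1][0] := 1)
  R2 -= 4*R0 → (0, 4, 0)  (L[2][0] := 4)

U[1][1] = 5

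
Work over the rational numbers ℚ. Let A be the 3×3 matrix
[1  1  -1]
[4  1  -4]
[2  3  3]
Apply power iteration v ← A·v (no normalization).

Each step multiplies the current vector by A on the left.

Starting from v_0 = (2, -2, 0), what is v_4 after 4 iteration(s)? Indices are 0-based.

v_0 = (2, -2, 0).
v_1 = A·v_0 = (0, 6, -2).
v_2 = A·v_1 = (8, 14, 12).
v_3 = A·v_2 = (10, -2, 94).
v_4 = A·v_3 = (-86, -338, 296).

v_4 = (-86, -338, 296)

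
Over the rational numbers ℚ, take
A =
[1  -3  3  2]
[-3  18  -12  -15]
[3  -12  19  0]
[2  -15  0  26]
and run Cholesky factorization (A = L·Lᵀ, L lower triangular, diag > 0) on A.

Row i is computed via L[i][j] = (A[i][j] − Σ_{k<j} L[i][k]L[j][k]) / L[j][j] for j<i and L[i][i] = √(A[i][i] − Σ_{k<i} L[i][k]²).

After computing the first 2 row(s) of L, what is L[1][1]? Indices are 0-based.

Step 1: L[0][0] = √(1) = 1.
  L[1][0] = (-3) / L[0][0] = -3.
Step 2: L[1][1] = √(9) = 3.

L[1][1] = 3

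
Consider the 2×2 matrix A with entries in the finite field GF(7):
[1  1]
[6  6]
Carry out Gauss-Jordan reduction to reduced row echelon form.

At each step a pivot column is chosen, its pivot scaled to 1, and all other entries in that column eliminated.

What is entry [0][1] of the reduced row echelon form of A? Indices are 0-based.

[1] R0 /= 1  ⇒  (1, 1)
     R1 -= 6·R0  ⇒  (0, 0)
column 1 empty below row 1

M[0][1] = 1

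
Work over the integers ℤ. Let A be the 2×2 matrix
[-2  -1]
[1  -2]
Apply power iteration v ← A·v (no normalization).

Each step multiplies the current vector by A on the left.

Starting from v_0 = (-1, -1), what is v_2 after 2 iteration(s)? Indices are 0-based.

v_0 = (-1, -1).
v_1 = A·v_0 = (3, 1).
v_2 = A·v_1 = (-7, 1).

v_2 = (-7, 1)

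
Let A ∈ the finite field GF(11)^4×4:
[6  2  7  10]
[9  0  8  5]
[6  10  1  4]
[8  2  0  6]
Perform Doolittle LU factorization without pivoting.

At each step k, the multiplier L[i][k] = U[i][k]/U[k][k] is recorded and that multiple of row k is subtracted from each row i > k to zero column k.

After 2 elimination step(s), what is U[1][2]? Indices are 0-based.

k=0: U[0][0]=6
  eliminate (1,0): mult=7, new row 1: (0, 8, 3, 1); set L[1][0]=7
  eliminate (2,0): mult=1, new row 2: (0, 8, 5, 5); set L[2][0]=1
  eliminate (3,0): mult=5, new row 3: (0, 3, 9, 0); set L[3][0]=5
k=1: U[1][1]=8
  eliminate (2,1): mult=1, new row 2: (0, 0, 2, 4); set L[2][1]=1
  eliminate (3,1): mult=10, new row 3: (0, 0, 1, 1); set L[3][1]=10

U[1][2] = 3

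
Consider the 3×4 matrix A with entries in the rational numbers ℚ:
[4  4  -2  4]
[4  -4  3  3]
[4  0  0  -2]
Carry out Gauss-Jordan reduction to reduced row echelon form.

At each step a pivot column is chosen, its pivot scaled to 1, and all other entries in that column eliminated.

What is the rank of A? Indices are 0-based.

step 1: normalize row 0 (÷4) = (1, 1, -1/2, 1)
  row 1: subtract 4×row0 = (0, -8, 5, -1)
  row 2: subtract 4×row0 = (0, -4, 2, -6)
step 2: normalize row 1 (÷-8) = (0, 1, -5/8, 1/8)
  row 0: subtract 1×row1 = (1, 0, 1/8, 7/8)
  row 2: subtract -4×row1 = (0, 0, -1/2, -11/2)
step 3: normalize row 2 (÷-1/2) = (0, 0, 1, 11)
  row 0: subtract 1/8×row2 = (1, 0, 0, -1/2)
  row 1: subtract -5/8×row2 = (0, 1, 0, 7)

rank = 3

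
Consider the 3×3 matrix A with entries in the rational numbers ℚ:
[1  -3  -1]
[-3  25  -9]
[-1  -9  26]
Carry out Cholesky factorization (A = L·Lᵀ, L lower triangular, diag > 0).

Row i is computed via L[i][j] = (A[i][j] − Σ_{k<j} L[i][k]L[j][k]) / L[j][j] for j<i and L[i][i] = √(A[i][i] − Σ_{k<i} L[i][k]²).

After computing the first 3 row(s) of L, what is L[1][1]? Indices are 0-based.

Step 1: L[0][0] = √(1) = 1.
  L[1][0] = (-3) / L[0][0] = -3.
Step 2: L[1][1] = √(16) = 4.
  L[2][0] = (-1) / L[0][0] = -1.
  L[2][1] = (-12) / L[1][1] = -3.
Step 3: L[2][2] = √(16) = 4.

L[1][1] = 4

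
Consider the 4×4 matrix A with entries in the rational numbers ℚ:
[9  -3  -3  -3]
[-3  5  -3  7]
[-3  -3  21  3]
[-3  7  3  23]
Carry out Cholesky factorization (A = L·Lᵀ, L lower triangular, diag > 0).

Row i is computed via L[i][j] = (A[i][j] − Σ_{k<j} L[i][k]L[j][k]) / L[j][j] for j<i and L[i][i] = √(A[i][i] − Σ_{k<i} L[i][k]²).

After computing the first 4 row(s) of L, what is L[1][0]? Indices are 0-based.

Step 1: L[0][0] = √(9) = 3.
  L[1][0] = (-3) / L[0][0] = -1.
Step 2: L[1][1] = √(4) = 2.
  L[2][0] = (-3) / L[0][0] = -1.
  L[2][1] = (-4) / L[1][1] = -2.
Step 3: L[2][2] = √(16) = 4.
  L[3][0] = (-3) / L[0][0] = -1.
  L[3][1] = (6) / L[1][1] = 3.
  L[3][2] = (8) / L[2][2] = 2.
Step 4: L[3][3] = √(9) = 3.

L[1][0] = -1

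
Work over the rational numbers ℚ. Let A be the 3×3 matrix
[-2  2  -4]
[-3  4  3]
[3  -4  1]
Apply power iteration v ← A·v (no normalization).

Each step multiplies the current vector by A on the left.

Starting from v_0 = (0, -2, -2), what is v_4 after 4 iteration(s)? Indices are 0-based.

v_4 = (580, 1918, -1542)

v_0 = (0, -2, -2).
v_1 = A·v_0 = (4, -14, 6).
v_2 = A·v_1 = (-60, -50, 74).
v_3 = A·v_2 = (-276, 202, 94).
v_4 = A·v_3 = (580, 1918, -1542).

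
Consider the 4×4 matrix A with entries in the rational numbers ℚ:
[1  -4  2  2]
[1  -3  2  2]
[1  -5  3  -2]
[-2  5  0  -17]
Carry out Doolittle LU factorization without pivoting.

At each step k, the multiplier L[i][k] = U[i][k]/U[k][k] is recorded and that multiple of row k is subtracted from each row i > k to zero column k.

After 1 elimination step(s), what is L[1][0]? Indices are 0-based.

[col 0] pivot 1
  R1 -= 1*R0 → (0, 1, 0, 0)  (L[1][0] := 1)
  R2 -= 1*R0 → (0, -1, 1, -4)  (L[2][0] := 1)
  R3 -= -2*R0 → (0, -3, 4, -13)  (L[3][0] := -2)

L[1][0] = 1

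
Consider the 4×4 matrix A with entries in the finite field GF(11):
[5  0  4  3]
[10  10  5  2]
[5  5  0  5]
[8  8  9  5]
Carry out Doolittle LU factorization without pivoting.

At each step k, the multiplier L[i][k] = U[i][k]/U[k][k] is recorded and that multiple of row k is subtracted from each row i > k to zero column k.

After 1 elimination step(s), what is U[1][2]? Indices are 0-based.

Step 1: pivot at (0,0) is 5.
  row1 ← row1 − (2)·row0  ⇒  L[1][0]=2, U row1=(0, 10, 8, 7)
  row2 ← row2 − (1)·row0  ⇒  L[2][0]=1, U row2=(0, 5, 7, 2)
  row3 ← row3 − (6)·row0  ⇒  L[3][0]=6, U row3=(0, 8, 7, 9)

U[1][2] = 8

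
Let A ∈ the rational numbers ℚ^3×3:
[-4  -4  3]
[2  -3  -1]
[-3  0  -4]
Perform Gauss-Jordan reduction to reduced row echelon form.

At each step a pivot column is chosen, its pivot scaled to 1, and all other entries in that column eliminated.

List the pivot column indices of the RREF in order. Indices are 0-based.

step 1: normalize row 0 (÷-4) = (1, 1, -3/4)
  row 1: subtract 2×row0 = (0, -5, 1/2)
  row 2: subtract -3×row0 = (0, 3, -25/4)
step 2: normalize row 1 (÷-5) = (0, 1, -1/10)
  row 0: subtract 1×row1 = (1, 0, -13/20)
  row 2: subtract 3×row1 = (0, 0, -119/20)
step 3: normalize row 2 (÷-119/20) = (0, 0, 1)
  row 0: subtract -13/20×row2 = (1, 0, 0)
  row 1: subtract -1/10×row2 = (0, 1, 0)

pivot columns: 0, 1, 2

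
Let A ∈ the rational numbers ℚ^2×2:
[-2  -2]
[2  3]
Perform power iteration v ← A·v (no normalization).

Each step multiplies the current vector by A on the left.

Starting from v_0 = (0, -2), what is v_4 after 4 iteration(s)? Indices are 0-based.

v_4 = (20, -42)

v_0 = (0, -2).
v_1 = A·v_0 = (4, -6).
v_2 = A·v_1 = (4, -10).
v_3 = A·v_2 = (12, -22).
v_4 = A·v_3 = (20, -42).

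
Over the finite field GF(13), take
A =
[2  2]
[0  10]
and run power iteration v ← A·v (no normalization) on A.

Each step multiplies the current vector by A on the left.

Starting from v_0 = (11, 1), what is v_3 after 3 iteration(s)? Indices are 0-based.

v_3 = (11, 12)

v_0 = (11, 1).
v_1 = A·v_0 = (11, 10).
v_2 = A·v_1 = (3, 9).
v_3 = A·v_2 = (11, 12).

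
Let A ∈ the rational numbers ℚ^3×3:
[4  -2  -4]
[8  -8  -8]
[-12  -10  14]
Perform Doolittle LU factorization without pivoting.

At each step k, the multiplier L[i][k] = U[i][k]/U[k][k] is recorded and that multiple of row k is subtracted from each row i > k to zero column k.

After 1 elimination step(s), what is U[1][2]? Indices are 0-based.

Step 1: pivot at (0,0) is 4.
  row1 ← row1 − (2)·row0  ⇒  L[1][0]=2, U row1=(0, -4, 0)
  row2 ← row2 − (-3)·row0  ⇒  L[2][0]=-3, U row2=(0, -16, 2)

U[1][2] = 0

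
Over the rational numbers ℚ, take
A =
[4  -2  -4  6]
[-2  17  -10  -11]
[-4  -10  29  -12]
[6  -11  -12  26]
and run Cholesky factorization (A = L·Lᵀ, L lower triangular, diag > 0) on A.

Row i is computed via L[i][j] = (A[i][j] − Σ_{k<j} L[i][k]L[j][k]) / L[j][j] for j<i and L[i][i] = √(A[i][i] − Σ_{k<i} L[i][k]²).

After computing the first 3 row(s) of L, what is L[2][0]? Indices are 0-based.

Step 1: L[0][0] = √(4) = 2.
  L[1][0] = (-2) / L[0][0] = -1.
Step 2: L[1][1] = √(16) = 4.
  L[2][0] = (-4) / L[0][0] = -2.
  L[2][1] = (-12) / L[1][1] = -3.
Step 3: L[2][2] = √(16) = 4.

L[2][0] = -2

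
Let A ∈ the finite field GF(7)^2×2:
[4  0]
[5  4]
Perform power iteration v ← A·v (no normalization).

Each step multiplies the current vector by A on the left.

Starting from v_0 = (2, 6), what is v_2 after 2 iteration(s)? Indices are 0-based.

v_2 = (4, 1)

v_0 = (2, 6).
v_1 = A·v_0 = (1, 6).
v_2 = A·v_1 = (4, 1).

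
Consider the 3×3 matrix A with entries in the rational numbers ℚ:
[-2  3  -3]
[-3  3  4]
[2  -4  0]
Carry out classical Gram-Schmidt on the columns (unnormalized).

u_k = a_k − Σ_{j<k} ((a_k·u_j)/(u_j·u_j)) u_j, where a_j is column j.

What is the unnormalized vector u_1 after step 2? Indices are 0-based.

Step 1: u_0 = a_0 = (-2, -3, 2).
Step 2: u_1 = a_1 − (-23/17)·u_0 = (5/17, -18/17, -22/17).

u_1 = (5/17, -18/17, -22/17)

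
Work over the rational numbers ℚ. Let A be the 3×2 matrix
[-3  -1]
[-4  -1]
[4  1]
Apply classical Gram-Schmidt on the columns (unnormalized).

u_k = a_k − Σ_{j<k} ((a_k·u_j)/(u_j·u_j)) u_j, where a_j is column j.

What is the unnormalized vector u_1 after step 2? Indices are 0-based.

u_1 = (-8/41, 3/41, -3/41)

Step 1: u_0 = a_0 = (-3, -4, 4).
Step 2: u_1 = a_1 − (11/41)·u_0 = (-8/41, 3/41, -3/41).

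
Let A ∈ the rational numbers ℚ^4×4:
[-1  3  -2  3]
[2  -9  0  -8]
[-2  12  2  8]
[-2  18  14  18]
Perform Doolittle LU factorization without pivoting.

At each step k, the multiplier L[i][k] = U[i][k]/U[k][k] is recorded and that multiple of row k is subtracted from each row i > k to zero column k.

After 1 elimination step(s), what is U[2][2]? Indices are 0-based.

[col 0] pivot -1
  R1 -= -2*R0 → (0, -3, -4, -2)  (L[1][0] := -2)
  R2 -= 2*R0 → (0, 6, 6, 2)  (L[2][0] := 2)
  R3 -= 2*R0 → (0, 12, 18, 12)  (L[3][0] := 2)

U[2][2] = 6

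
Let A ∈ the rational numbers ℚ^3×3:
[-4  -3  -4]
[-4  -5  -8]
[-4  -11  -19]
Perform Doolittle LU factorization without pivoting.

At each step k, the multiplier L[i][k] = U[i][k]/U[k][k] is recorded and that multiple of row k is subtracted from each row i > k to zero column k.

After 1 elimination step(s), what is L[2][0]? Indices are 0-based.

Step 1: pivot at (0,0) is -4.
  row1 ← row1 − (1)·row0  ⇒  L[1][0]=1, U row1=(0, -2, -4)
  row2 ← row2 − (1)·row0  ⇒  L[2][0]=1, U row2=(0, -8, -15)

L[2][0] = 1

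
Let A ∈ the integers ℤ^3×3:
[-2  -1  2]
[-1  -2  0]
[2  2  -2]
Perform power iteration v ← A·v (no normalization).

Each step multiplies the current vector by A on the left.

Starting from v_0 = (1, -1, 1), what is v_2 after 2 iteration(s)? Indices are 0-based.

v_2 = (-7, -3, 8)

v_0 = (1, -1, 1).
v_1 = A·v_0 = (1, 1, -2).
v_2 = A·v_1 = (-7, -3, 8).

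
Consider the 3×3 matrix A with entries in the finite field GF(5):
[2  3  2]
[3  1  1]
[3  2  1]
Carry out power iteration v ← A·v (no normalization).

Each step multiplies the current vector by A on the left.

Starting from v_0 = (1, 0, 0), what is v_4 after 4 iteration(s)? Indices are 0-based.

v_4 = (2, 2, 1)

v_0 = (1, 0, 0).
v_1 = A·v_0 = (2, 3, 3).
v_2 = A·v_1 = (4, 2, 0).
v_3 = A·v_2 = (4, 4, 1).
v_4 = A·v_3 = (2, 2, 1).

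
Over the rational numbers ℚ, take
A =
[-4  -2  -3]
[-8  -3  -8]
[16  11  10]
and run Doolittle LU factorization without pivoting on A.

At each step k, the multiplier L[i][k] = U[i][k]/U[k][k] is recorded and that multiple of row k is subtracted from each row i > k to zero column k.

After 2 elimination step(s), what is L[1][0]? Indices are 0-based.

Step 1: pivot at (0,0) is -4.
  row1 ← row1 − (2)·row0  ⇒  L[1][0]=2, U row1=(0, 1, -2)
  row2 ← row2 − (-4)·row0  ⇒  L[2][0]=-4, U row2=(0, 3, -2)
Step 2: pivot at (1,1) is 1.
  row2 ← row2 − (3)·row1  ⇒  L[2][1]=3, U row2=(0, 0, 4)

L[1][0] = 2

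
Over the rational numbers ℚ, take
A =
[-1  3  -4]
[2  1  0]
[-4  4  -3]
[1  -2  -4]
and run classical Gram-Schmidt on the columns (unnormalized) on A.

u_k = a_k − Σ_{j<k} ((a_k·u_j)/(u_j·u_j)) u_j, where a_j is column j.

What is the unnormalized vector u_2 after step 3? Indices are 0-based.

u_2 = (-768/299, 12/299, -177/299, -1500/299)

Step 1: u_0 = a_0 = (-1, 2, -4, 1).
Step 2: u_1 = a_1 − (-19/22)·u_0 = (47/22, 30/11, 6/11, -25/22).
Step 3: u_2 = a_2 − (6/11)·u_0 − (-124/299)·u_1 = (-768/299, 12/299, -177/299, -1500/299).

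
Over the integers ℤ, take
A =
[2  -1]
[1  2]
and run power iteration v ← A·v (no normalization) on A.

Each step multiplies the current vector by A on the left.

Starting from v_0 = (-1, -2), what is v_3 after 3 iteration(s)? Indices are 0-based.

v_3 = (20, -15)

v_0 = (-1, -2).
v_1 = A·v_0 = (0, -5).
v_2 = A·v_1 = (5, -10).
v_3 = A·v_2 = (20, -15).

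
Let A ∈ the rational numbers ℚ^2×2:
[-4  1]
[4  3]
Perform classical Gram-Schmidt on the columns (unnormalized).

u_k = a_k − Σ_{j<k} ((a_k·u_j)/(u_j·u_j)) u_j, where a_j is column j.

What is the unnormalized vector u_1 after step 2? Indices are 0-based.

Step 1: u_0 = a_0 = (-4, 4).
Step 2: u_1 = a_1 − (1/4)·u_0 = (2, 2).

u_1 = (2, 2)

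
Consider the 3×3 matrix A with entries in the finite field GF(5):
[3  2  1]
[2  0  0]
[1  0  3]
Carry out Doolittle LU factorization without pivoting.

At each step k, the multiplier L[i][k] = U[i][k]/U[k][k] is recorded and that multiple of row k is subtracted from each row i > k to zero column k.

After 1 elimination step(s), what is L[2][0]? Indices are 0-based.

L[2][0] = 2

Step 1: pivot at (0,0) is 3.
  row1 ← row1 − (4)·row0  ⇒  L[1][0]=4, U row1=(0, 2, 1)
  row2 ← row2 − (2)·row0  ⇒  L[2][0]=2, U row2=(0, 1, 1)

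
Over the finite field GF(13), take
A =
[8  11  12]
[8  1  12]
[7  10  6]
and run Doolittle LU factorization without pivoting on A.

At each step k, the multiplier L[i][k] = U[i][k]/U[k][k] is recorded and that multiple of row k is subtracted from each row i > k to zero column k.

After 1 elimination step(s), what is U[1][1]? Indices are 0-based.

U[1][1] = 3

Step 1: pivot at (0,0) is 8.
  row1 ← row1 − (1)·row0  ⇒  L[1][0]=1, U row1=(0, 3, 0)
  row2 ← row2 − (9)·row0  ⇒  L[2][0]=9, U row2=(0, 2, 2)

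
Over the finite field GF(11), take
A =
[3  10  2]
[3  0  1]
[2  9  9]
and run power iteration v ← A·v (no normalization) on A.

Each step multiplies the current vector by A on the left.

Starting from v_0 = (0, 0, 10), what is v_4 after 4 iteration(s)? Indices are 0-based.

v_4 = (1, 7, 4)

v_0 = (0, 0, 10).
v_1 = A·v_0 = (9, 10, 2).
v_2 = A·v_1 = (10, 7, 5).
v_3 = A·v_2 = (0, 2, 7).
v_4 = A·v_3 = (1, 7, 4).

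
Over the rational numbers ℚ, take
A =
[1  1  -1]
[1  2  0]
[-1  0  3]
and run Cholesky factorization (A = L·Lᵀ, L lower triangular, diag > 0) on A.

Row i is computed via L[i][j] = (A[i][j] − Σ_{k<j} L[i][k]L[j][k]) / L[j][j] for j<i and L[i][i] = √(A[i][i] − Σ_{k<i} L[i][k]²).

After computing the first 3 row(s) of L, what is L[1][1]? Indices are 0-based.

L[1][1] = 1

Step 1: L[0][0] = √(1) = 1.
  L[1][0] = (1) / L[0][0] = 1.
Step 2: L[1][1] = √(1) = 1.
  L[2][0] = (-1) / L[0][0] = -1.
  L[2][1] = (1) / L[1][1] = 1.
Step 3: L[2][2] = √(1) = 1.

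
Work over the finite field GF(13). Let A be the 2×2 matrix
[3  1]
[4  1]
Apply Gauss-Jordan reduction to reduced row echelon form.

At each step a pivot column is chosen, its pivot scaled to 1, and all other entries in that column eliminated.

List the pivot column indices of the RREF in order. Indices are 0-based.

pivot columns: 0, 1

pivot(0,0)=3: scale R0 → (1, 9)
  clear (1,0): R1 −= (4)R0 → (0, 4)
pivot(1,1)=4: scale R1 → (0, 1)
  clear (0,1): R0 −= (9)R1 → (1, 0)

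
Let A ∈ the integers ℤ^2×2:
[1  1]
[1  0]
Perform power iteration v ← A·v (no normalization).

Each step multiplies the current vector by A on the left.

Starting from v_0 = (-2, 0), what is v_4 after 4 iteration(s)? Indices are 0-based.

v_4 = (-10, -6)

v_0 = (-2, 0).
v_1 = A·v_0 = (-2, -2).
v_2 = A·v_1 = (-4, -2).
v_3 = A·v_2 = (-6, -4).
v_4 = A·v_3 = (-10, -6).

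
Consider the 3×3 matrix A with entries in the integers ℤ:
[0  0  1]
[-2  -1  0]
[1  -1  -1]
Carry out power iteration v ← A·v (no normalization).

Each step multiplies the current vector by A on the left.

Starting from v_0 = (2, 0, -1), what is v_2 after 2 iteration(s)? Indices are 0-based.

v_0 = (2, 0, -1).
v_1 = A·v_0 = (-1, -4, 3).
v_2 = A·v_1 = (3, 6, 0).

v_2 = (3, 6, 0)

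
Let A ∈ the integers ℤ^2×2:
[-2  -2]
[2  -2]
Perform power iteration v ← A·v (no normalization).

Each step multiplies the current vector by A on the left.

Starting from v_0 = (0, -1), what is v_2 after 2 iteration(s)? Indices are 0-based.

v_2 = (-8, 0)

v_0 = (0, -1).
v_1 = A·v_0 = (2, 2).
v_2 = A·v_1 = (-8, 0).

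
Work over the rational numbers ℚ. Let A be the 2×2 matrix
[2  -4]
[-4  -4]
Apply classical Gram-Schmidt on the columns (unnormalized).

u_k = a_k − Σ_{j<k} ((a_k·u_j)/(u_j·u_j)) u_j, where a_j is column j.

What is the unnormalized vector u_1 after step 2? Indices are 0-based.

Step 1: u_0 = a_0 = (2, -4).
Step 2: u_1 = a_1 − (2/5)·u_0 = (-24/5, -12/5).

u_1 = (-24/5, -12/5)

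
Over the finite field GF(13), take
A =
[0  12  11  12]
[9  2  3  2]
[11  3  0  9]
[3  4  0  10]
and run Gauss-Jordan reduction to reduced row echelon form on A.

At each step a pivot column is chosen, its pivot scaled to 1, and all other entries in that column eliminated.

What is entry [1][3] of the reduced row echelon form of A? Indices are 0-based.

M[1][3] = 2

[1] R0 <-> R1
[1] R0 /= 9  ⇒  (1, 6, 9, 6)
     R2 -= 11·R0  ⇒  (0, 2, 5, 8)
     R3 -= 3·R0  ⇒  (0, 12, 12, 5)
[2] R1 /= 12  ⇒  (0, 1, 2, 1)
     R0 -= 6·R1  ⇒  (1, 0, 10, 0)
     R2 -= 2·R1  ⇒  (0, 0, 1, 6)
     R3 -= 12·R1  ⇒  (0, 0, 1, 6)
[3] R2 /= 1  ⇒  (0, 0, 1, 6)
     R0 -= 10·R2  ⇒  (1, 0, 0, 5)
     R1 -= 2·R2  ⇒  (0, 1, 0, 2)
     R3 -= 1·R2  ⇒  (0, 0, 0, 0)
column 3 empty below row 3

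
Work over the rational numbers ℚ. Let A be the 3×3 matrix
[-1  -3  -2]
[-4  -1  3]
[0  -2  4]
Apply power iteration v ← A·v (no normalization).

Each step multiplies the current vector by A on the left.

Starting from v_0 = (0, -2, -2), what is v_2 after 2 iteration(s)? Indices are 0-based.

v_0 = (0, -2, -2).
v_1 = A·v_0 = (10, -4, -4).
v_2 = A·v_1 = (10, -48, -8).

v_2 = (10, -48, -8)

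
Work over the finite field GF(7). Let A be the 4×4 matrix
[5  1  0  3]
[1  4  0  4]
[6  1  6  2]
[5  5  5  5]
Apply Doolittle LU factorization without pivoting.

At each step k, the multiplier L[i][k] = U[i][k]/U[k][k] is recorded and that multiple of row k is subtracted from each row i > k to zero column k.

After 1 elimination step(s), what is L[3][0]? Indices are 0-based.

L[3][0] = 1

[col 0] pivot 5
  R1 -= 3*R0 → (0, 1, 0, 2)  (L[1][0] := 3)
  R2 -= 4*R0 → (0, 4, 6, 4)  (L[2][0] := 4)
  R3 -= 1*R0 → (0, 4, 5, 2)  (L[3][0] := 1)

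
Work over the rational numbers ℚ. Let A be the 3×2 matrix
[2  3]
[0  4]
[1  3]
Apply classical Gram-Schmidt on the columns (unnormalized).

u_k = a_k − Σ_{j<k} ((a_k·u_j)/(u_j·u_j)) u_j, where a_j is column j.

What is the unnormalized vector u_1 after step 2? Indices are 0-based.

u_1 = (-3/5, 4, 6/5)

Step 1: u_0 = a_0 = (2, 0, 1).
Step 2: u_1 = a_1 − (9/5)·u_0 = (-3/5, 4, 6/5).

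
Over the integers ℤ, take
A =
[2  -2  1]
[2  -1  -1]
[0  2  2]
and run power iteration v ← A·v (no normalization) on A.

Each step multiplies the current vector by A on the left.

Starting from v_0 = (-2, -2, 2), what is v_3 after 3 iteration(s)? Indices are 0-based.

v_0 = (-2, -2, 2).
v_1 = A·v_0 = (2, -4, 0).
v_2 = A·v_1 = (12, 8, -8).
v_3 = A·v_2 = (0, 24, 0).

v_3 = (0, 24, 0)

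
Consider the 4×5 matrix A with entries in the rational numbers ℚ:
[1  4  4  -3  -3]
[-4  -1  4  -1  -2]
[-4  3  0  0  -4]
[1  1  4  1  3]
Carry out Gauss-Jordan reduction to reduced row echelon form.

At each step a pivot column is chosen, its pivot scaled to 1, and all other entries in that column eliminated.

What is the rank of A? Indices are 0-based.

rank = 4

pivot(0,0)=1: scale R0 → (1, 4, 4, -3, -3)
  clear (1,0): R1 −= (-4)R0 → (0, 15, 20, -13, -14)
  clear (2,0): R2 −= (-4)R0 → (0, 19, 16, -12, -16)
  clear (3,0): R3 −= (1)R0 → (0, -3, 0, 4, 6)
pivot(1,1)=15: scale R1 → (0, 1, 4/3, -13/15, -14/15)
  clear (0,1): R0 −= (4)R1 → (1, 0, -4/3, 7/15, 11/15)
  clear (2,1): R2 −= (19)R1 → (0, 0, -28/3, 67/15, 26/15)
  clear (3,1): R3 −= (-3)R1 → (0, 0, 4, 7/5, 16/5)
pivot(2,2)=-28/3: scale R2 → (0, 0, 1, -67/140, -13/70)
  clear (0,2): R0 −= (-4/3)R2 → (1, 0, 0, -6/35, 17/35)
  clear (1,2): R1 −= (4/3)R2 → (0, 1, 0, -8/35, -24/35)
  clear (3,2): R3 −= (4)R2 → (0, 0, 0, 116/35, 138/35)
pivot(3,3)=116/35: scale R3 → (0, 0, 0, 1, 69/58)
  clear (0,3): R0 −= (-6/35)R3 → (1, 0, 0, 0, 20/29)
  clear (1,3): R1 −= (-8/35)R3 → (0, 1, 0, 0, -12/29)
  clear (2,3): R2 −= (-67/140)R3 → (0, 0, 1, 0, 89/232)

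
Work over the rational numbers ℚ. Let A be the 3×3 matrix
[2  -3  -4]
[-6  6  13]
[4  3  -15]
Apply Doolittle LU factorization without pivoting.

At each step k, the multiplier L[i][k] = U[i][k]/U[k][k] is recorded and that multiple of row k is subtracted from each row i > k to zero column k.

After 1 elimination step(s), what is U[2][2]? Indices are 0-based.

U[2][2] = -7

Step 1: pivot at (0,0) is 2.
  row1 ← row1 − (-3)·row0  ⇒  L[1][0]=-3, U row1=(0, -3, 1)
  row2 ← row2 − (2)·row0  ⇒  L[2][0]=2, U row2=(0, 9, -7)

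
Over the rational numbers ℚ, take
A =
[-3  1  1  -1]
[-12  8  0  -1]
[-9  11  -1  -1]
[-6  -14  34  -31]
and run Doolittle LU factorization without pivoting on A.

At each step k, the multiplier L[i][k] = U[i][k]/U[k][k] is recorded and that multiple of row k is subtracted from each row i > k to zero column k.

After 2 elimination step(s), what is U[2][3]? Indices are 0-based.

k=0: U[0][0]=-3
  eliminate (1,0): mult=4, new row 1: (0, 4, -4, 3); set L[1][0]=4
  eliminate (2,0): mult=3, new row 2: (0, 8, -4, 2); set L[2][0]=3
  eliminate (3,0): mult=2, new row 3: (0, -16, 32, -29); set L[3][0]=2
k=1: U[1][1]=4
  eliminate (2,1): mult=2, new row 2: (0, 0, 4, -4); set L[2][1]=2
  eliminate (3,1): mult=-4, new row 3: (0, 0, 16, -17); set L[3][1]=-4

U[2][3] = -4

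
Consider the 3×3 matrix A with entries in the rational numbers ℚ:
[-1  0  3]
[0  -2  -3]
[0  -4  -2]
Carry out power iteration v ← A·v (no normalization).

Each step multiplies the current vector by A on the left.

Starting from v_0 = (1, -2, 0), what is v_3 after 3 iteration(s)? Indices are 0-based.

v_0 = (1, -2, 0).
v_1 = A·v_0 = (-1, 4, 8).
v_2 = A·v_1 = (25, -32, -32).
v_3 = A·v_2 = (-121, 160, 192).

v_3 = (-121, 160, 192)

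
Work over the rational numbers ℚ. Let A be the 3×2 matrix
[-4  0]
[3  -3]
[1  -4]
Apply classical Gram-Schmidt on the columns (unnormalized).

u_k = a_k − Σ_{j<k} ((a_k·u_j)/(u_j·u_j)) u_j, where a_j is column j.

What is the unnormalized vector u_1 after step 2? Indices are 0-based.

u_1 = (-2, -3/2, -7/2)

Step 1: u_0 = a_0 = (-4, 3, 1).
Step 2: u_1 = a_1 − (-1/2)·u_0 = (-2, -3/2, -7/2).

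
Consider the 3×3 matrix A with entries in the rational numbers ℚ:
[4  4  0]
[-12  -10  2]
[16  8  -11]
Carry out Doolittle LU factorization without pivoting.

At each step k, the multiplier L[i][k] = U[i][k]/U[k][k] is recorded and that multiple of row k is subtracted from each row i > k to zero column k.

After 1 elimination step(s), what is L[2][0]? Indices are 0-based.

L[2][0] = 4

[col 0] pivot 4
  R1 -= -3*R0 → (0, 2, 2)  (L[1][0] := -3)
  R2 -= 4*R0 → (0, -8, -11)  (L[2][0] := 4)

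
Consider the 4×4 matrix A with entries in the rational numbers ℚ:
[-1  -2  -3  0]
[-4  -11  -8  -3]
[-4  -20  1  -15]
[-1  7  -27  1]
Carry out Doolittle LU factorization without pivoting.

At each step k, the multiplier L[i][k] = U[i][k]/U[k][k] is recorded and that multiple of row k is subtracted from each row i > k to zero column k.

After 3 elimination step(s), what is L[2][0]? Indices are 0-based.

[col 0] pivot -1
  R1 -= 4*R0 → (0, -3, 4, -3)  (L[1][0] := 4)
  R2 -= 4*R0 → (0, -12, 13, -15)  (L[2][0] := 4)
  R3 -= 1*R0 → (0, 9, -24, 1)  (L[3][0] := 1)
[col 1] pivot -3
  R2 -= 4*R1 → (0, 0, -3, -3)  (L[2][1] := 4)
  R3 -= -3*R1 → (0, 0, -12, -8)  (L[3][1] := -3)
[col 2] pivot -3
  R3 -= 4*R2 → (0, 0, 0, 4)  (L[3][2] := 4)

L[2][0] = 4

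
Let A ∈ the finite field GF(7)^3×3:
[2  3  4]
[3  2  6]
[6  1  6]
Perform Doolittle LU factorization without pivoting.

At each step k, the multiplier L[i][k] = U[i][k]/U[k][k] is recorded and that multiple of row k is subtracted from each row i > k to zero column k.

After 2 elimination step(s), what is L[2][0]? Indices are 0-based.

[col 0] pivot 2
  R1 -= 5*R0 → (0, 1, 0)  (L[1][0] := 5)
  R2 -= 3*R0 → (0, 6, 1)  (L[2][0] := 3)
[col 1] pivot 1
  R2 -= 6*R1 → (0, 0, 1)  (L[2][1] := 6)

L[2][0] = 3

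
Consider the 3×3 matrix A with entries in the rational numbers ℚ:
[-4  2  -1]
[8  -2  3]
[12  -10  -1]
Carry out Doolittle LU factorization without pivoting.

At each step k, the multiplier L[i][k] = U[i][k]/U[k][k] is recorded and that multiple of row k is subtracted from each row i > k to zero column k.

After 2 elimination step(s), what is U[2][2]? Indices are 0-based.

Step 1: pivot at (0,0) is -4.
  row1 ← row1 − (-2)·row0  ⇒  L[1][0]=-2, U row1=(0, 2, 1)
  row2 ← row2 − (-3)·row0  ⇒  L[2][0]=-3, U row2=(0, -4, -4)
Step 2: pivot at (1,1) is 2.
  row2 ← row2 − (-2)·row1  ⇒  L[2][1]=-2, U row2=(0, 0, -2)

U[2][2] = -2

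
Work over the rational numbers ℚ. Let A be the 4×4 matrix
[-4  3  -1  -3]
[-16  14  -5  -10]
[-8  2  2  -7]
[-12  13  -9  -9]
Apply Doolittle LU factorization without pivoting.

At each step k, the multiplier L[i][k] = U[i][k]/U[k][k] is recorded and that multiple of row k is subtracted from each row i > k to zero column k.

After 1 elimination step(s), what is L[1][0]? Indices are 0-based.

Step 1: pivot at (0,0) is -4.
  row1 ← row1 − (4)·row0  ⇒  L[1][0]=4, U row1=(0, 2, -1, 2)
  row2 ← row2 − (2)·row0  ⇒  L[2][0]=2, U row2=(0, -4, 4, -1)
  row3 ← row3 − (3)·row0  ⇒  L[3][0]=3, U row3=(0, 4, -6, 0)

L[1][0] = 4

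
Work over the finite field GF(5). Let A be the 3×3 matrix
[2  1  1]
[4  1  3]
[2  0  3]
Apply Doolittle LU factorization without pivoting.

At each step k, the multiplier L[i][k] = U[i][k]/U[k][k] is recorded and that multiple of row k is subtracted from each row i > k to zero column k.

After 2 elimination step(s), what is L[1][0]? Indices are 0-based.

[col 0] pivot 2
  R1 -= 2*R0 → (0, 4, 1)  (L[1][0] := 2)
  R2 -= 1*R0 → (0, 4, 2)  (L[2][0] := 1)
[col 1] pivot 4
  R2 -= 1*R1 → (0, 0, 1)  (L[2][1] := 1)

L[1][0] = 2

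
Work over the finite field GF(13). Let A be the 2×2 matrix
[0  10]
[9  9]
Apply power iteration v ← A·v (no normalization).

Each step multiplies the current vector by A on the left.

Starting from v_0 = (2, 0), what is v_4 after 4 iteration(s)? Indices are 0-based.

v_0 = (2, 0).
v_1 = A·v_0 = (0, 5).
v_2 = A·v_1 = (11, 6).
v_3 = A·v_2 = (8, 10).
v_4 = A·v_3 = (9, 6).

v_4 = (9, 6)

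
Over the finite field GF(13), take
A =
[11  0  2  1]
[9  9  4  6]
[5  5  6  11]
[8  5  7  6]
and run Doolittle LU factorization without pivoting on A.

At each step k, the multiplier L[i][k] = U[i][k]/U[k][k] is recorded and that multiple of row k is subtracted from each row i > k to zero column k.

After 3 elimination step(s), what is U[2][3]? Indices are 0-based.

U[2][3] = 12

[col 0] pivot 11
  R1 -= 2*R0 → (0, 9, 0, 4)  (L[1][0] := 2)
  R2 -= 4*R0 → (0, 5, 11, 7)  (L[2][0] := 4)
  R3 -= 9*R0 → (0, 5, 2, 10)  (L[3][0] := 9)
[col 1] pivot 9
  R2 -= 2*R1 → (0, 0, 11, 12)  (L[2][1] := 2)
  R3 -= 2*R1 → (0, 0, 2, 2)  (L[3][1] := 2)
[col 2] pivot 11
  R3 -= 12*R2 → (0, 0, 0, 1)  (L[3][2] := 12)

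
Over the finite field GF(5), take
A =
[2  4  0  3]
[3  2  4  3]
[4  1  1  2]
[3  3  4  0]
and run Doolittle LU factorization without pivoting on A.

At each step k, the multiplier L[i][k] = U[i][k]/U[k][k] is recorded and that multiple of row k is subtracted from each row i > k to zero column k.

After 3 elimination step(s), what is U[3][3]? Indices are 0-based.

U[3][3] = 4

Step 1: pivot at (0,0) is 2.
  row1 ← row1 − (4)·row0  ⇒  L[1][0]=4, U row1=(0, 1, 4, 1)
  row2 ← row2 − (2)·row0  ⇒  L[2][0]=2, U row2=(0, 3, 1, 1)
  row3 ← row3 − (4)·row0  ⇒  L[3][0]=4, U row3=(0, 2, 4, 3)
Step 2: pivot at (1,1) is 1.
  row2 ← row2 − (3)·row1  ⇒  L[2][1]=3, U row2=(0, 0, 4, 3)
  row3 ← row3 − (2)·row1  ⇒  L[3][1]=2, U row3=(0, 0, 1, 1)
Step 3: pivot at (2,2) is 4.
  row3 ← row3 − (4)·row2  ⇒  L[3][2]=4, U row3=(0, 0, 0, 4)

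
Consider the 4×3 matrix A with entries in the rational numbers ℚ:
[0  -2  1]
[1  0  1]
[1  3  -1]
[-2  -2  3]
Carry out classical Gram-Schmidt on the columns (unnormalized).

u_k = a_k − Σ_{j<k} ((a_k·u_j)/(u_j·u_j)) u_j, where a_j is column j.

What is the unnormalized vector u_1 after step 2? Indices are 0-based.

Step 1: u_0 = a_0 = (0, 1, 1, -2).
Step 2: u_1 = a_1 − (7/6)·u_0 = (-2, -7/6, 11/6, 1/3).

u_1 = (-2, -7/6, 11/6, 1/3)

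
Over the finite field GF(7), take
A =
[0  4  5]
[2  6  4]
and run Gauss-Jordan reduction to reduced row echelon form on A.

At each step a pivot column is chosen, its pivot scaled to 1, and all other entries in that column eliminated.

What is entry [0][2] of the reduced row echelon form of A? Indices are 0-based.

M[0][2] = 0

step 1: exchange rows 0,1
step 1: normalize row 0 (÷2) = (1, 3, 2)
step 2: normalize row 1 (÷4) = (0, 1, 3)
  row 0: subtract 3×row1 = (1, 0, 0)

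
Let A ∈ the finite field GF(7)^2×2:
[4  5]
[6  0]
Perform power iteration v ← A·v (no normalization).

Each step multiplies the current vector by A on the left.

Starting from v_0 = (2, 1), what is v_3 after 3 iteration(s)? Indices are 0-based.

v_3 = (5, 0)

v_0 = (2, 1).
v_1 = A·v_0 = (6, 5).
v_2 = A·v_1 = (0, 1).
v_3 = A·v_2 = (5, 0).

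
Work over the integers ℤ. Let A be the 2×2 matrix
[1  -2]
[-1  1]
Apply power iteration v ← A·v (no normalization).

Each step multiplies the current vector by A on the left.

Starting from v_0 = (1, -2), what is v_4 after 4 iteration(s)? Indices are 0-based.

v_0 = (1, -2).
v_1 = A·v_0 = (5, -3).
v_2 = A·v_1 = (11, -8).
v_3 = A·v_2 = (27, -19).
v_4 = A·v_3 = (65, -46).

v_4 = (65, -46)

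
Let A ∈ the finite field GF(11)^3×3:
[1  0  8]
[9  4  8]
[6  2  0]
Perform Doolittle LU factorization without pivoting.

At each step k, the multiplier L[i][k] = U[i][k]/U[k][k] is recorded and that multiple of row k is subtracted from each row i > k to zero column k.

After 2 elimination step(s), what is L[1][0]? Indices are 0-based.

L[1][0] = 9

k=0: U[0][0]=1
  eliminate (1,0): mult=9, new row 1: (0, 4, 2); set L[1][0]=9
  eliminate (2,0): mult=6, new row 2: (0, 2, 7); set L[2][0]=6
k=1: U[1][1]=4
  eliminate (2,1): mult=6, new row 2: (0, 0, 6); set L[2][1]=6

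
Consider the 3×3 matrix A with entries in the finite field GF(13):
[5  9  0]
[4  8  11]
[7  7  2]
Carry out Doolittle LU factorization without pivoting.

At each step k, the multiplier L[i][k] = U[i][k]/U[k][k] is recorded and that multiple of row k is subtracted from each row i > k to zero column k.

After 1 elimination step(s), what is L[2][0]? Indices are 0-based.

Step 1: pivot at (0,0) is 5.
  row1 ← row1 − (6)·row0  ⇒  L[1][0]=6, U row1=(0, 6, 11)
  row2 ← row2 − (4)·row0  ⇒  L[2][0]=4, U row2=(0, 10, 2)

L[2][0] = 4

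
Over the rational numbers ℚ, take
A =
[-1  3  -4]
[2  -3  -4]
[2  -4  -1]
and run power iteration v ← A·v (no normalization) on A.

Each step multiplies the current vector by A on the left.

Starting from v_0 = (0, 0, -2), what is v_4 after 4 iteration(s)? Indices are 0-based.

v_0 = (0, 0, -2).
v_1 = A·v_0 = (8, 8, 2).
v_2 = A·v_1 = (8, -16, -18).
v_3 = A·v_2 = (16, 136, 98).
v_4 = A·v_3 = (0, -768, -610).

v_4 = (0, -768, -610)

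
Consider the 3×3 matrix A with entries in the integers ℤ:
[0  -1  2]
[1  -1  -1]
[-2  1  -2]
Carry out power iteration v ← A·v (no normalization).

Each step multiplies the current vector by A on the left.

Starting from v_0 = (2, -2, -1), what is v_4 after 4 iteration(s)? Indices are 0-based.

v_4 = (23, 53, -77)

v_0 = (2, -2, -1).
v_1 = A·v_0 = (0, 5, -4).
v_2 = A·v_1 = (-13, -1, 13).
v_3 = A·v_2 = (27, -25, -1).
v_4 = A·v_3 = (23, 53, -77).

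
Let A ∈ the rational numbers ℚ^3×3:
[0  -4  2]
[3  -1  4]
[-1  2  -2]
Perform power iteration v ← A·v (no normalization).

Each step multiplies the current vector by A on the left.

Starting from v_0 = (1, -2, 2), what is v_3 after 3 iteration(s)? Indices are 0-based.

v_0 = (1, -2, 2).
v_1 = A·v_0 = (12, 13, -9).
v_2 = A·v_1 = (-70, -13, 32).
v_3 = A·v_2 = (116, -69, -20).

v_3 = (116, -69, -20)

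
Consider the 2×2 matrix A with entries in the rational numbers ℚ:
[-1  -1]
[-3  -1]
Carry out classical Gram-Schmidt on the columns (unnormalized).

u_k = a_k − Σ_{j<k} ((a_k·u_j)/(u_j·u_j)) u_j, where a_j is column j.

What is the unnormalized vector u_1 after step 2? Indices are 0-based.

Step 1: u_0 = a_0 = (-1, -3).
Step 2: u_1 = a_1 − (2/5)·u_0 = (-3/5, 1/5).

u_1 = (-3/5, 1/5)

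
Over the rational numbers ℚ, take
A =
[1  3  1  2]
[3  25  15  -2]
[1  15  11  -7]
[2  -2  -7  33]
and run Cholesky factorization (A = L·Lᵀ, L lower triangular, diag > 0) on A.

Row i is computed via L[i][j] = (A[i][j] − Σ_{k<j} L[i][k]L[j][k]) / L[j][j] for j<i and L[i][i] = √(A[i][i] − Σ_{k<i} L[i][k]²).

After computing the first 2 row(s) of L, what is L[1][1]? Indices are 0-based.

L[1][1] = 4

Step 1: L[0][0] = √(1) = 1.
  L[1][0] = (3) / L[0][0] = 3.
Step 2: L[1][1] = √(16) = 4.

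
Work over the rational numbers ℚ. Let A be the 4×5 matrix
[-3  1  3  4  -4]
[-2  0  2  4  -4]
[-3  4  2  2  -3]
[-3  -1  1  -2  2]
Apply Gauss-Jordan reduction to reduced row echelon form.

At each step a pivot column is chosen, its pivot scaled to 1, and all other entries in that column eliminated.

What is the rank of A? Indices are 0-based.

rank = 4

pivot(0,0)=-3: scale R0 → (1, -1/3, -1, -4/3, 4/3)
  clear (1,0): R1 −= (-2)R0 → (0, -2/3, 0, 4/3, -4/3)
  clear (2,0): R2 −= (-3)R0 → (0, 3, -1, -2, 1)
  clear (3,0): R3 −= (-3)R0 → (0, -2, -2, -6, 6)
pivot(1,1)=-2/3: scale R1 → (0, 1, 0, -2, 2)
  clear (0,1): R0 −= (-1/3)R1 → (1, 0, -1, -2, 2)
  clear (2,1): R2 −= (3)R1 → (0, 0, -1, 4, -5)
  clear (3,1): R3 −= (-2)R1 → (0, 0, -2, -10, 10)
pivot(2,2)=-1: scale R2 → (0, 0, 1, -4, 5)
  clear (0,2): R0 −= (-1)R2 → (1, 0, 0, -6, 7)
  clear (3,2): R3 −= (-2)R2 → (0, 0, 0, -18, 20)
pivot(3,3)=-18: scale R3 → (0, 0, 0, 1, -10/9)
  clear (0,3): R0 −= (-6)R3 → (1, 0, 0, 0, 1/3)
  clear (1,3): R1 −= (-2)R3 → (0, 1, 0, 0, -2/9)
  clear (2,3): R2 −= (-4)R3 → (0, 0, 1, 0, 5/9)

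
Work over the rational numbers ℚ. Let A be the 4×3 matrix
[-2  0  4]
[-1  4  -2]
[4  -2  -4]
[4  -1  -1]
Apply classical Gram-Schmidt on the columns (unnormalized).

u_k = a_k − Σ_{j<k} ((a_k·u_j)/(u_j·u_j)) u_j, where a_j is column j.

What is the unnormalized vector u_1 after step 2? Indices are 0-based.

u_1 = (-32/37, 132/37, -10/37, 27/37)

Step 1: u_0 = a_0 = (-2, -1, 4, 4).
Step 2: u_1 = a_1 − (-16/37)·u_0 = (-32/37, 132/37, -10/37, 27/37).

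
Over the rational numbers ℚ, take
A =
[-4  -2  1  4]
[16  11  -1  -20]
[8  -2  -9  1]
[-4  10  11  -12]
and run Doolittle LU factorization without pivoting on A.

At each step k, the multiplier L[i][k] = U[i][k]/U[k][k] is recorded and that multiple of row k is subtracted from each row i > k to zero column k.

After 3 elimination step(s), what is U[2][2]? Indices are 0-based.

U[2][2] = -1

k=0: U[0][0]=-4
  eliminate (1,0): mult=-4, new row 1: (0, 3, 3, -4); set L[1][0]=-4
  eliminate (2,0): mult=-2, new row 2: (0, -6, -7, 9); set L[2][0]=-2
  eliminate (3,0): mult=1, new row 3: (0, 12, 10, -16); set L[3][0]=1
k=1: U[1][1]=3
  eliminate (2,1): mult=-2, new row 2: (0, 0, -1, 1); set L[2][1]=-2
  eliminate (3,1): mult=4, new row 3: (0, 0, -2, 0); set L[3][1]=4
k=2: U[2][2]=-1
  eliminate (3,2): mult=2, new row 3: (0, 0, 0, -2); set L[3][2]=2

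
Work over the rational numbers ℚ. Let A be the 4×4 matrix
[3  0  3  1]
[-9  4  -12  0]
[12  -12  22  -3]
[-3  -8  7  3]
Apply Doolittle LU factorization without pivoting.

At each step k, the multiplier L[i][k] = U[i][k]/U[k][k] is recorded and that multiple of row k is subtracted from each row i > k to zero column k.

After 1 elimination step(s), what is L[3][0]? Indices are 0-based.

L[3][0] = -1

k=0: U[0][0]=3
  eliminate (1,0): mult=-3, new row 1: (0, 4, -3, 3); set L[1][0]=-3
  eliminate (2,0): mult=4, new row 2: (0, -12, 10, -7); set L[2][0]=4
  eliminate (3,0): mult=-1, new row 3: (0, -8, 10, 4); set L[3][0]=-1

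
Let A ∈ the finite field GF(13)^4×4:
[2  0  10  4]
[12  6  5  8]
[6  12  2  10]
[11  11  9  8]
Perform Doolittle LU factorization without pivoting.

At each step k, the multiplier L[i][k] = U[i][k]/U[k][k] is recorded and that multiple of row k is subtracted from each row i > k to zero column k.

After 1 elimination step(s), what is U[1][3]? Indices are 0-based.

[col 0] pivot 2
  R1 -= 6*R0 → (0, 6, 10, 10)  (L[1][0] := 6)
  R2 -= 3*R0 → (0, 12, 11, 11)  (L[2][0] := 3)
  R3 -= 12*R0 → (0, 11, 6, 12)  (L[3][0] := 12)

U[1][3] = 10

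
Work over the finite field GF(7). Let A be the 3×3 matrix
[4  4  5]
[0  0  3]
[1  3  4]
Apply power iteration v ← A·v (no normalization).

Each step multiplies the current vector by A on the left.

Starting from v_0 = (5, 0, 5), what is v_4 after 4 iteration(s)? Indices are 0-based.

v_4 = (4, 4, 6)

v_0 = (5, 0, 5).
v_1 = A·v_0 = (3, 1, 4).
v_2 = A·v_1 = (1, 5, 1).
v_3 = A·v_2 = (1, 3, 6).
v_4 = A·v_3 = (4, 4, 6).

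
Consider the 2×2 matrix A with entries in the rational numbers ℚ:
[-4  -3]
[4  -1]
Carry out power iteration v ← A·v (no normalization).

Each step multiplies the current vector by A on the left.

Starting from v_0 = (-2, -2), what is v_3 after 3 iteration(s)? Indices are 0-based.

v_0 = (-2, -2).
v_1 = A·v_0 = (14, -6).
v_2 = A·v_1 = (-38, 62).
v_3 = A·v_2 = (-34, -214).

v_3 = (-34, -214)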